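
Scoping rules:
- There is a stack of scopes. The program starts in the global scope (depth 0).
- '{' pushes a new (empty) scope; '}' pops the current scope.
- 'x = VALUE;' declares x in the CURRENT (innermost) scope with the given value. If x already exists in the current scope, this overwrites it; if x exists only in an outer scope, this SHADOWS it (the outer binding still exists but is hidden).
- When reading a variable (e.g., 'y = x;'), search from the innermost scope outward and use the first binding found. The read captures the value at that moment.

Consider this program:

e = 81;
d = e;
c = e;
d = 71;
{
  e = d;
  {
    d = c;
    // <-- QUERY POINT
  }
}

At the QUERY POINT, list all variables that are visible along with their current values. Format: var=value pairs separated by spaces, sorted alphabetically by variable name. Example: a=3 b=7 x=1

Step 1: declare e=81 at depth 0
Step 2: declare d=(read e)=81 at depth 0
Step 3: declare c=(read e)=81 at depth 0
Step 4: declare d=71 at depth 0
Step 5: enter scope (depth=1)
Step 6: declare e=(read d)=71 at depth 1
Step 7: enter scope (depth=2)
Step 8: declare d=(read c)=81 at depth 2
Visible at query point: c=81 d=81 e=71

Answer: c=81 d=81 e=71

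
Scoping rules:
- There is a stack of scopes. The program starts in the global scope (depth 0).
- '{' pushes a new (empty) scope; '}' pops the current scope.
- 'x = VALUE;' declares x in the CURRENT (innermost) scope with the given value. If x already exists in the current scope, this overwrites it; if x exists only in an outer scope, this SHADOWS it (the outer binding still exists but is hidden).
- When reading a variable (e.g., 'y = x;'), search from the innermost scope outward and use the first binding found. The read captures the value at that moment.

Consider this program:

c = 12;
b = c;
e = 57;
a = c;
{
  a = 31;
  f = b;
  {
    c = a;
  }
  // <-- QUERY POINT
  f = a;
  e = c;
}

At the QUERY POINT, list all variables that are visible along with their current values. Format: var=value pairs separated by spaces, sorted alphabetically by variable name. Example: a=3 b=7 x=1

Answer: a=31 b=12 c=12 e=57 f=12

Derivation:
Step 1: declare c=12 at depth 0
Step 2: declare b=(read c)=12 at depth 0
Step 3: declare e=57 at depth 0
Step 4: declare a=(read c)=12 at depth 0
Step 5: enter scope (depth=1)
Step 6: declare a=31 at depth 1
Step 7: declare f=(read b)=12 at depth 1
Step 8: enter scope (depth=2)
Step 9: declare c=(read a)=31 at depth 2
Step 10: exit scope (depth=1)
Visible at query point: a=31 b=12 c=12 e=57 f=12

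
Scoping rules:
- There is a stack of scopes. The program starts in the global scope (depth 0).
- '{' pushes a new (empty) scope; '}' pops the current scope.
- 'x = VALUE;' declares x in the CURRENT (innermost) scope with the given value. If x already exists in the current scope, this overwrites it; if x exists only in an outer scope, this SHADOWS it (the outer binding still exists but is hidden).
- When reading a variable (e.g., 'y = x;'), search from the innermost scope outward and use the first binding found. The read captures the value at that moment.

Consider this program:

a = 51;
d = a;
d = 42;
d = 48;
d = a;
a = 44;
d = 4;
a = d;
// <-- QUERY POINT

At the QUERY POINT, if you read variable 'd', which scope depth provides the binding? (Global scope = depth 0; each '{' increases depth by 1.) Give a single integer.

Step 1: declare a=51 at depth 0
Step 2: declare d=(read a)=51 at depth 0
Step 3: declare d=42 at depth 0
Step 4: declare d=48 at depth 0
Step 5: declare d=(read a)=51 at depth 0
Step 6: declare a=44 at depth 0
Step 7: declare d=4 at depth 0
Step 8: declare a=(read d)=4 at depth 0
Visible at query point: a=4 d=4

Answer: 0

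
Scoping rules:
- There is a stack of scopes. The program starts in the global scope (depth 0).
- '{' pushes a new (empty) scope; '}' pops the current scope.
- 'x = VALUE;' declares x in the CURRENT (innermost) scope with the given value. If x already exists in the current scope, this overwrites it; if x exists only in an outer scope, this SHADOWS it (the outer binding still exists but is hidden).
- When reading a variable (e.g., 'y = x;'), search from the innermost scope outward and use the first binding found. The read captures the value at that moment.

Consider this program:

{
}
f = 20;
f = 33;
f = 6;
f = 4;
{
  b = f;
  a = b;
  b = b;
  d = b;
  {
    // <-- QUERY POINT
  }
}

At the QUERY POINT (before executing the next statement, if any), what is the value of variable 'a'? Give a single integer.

Step 1: enter scope (depth=1)
Step 2: exit scope (depth=0)
Step 3: declare f=20 at depth 0
Step 4: declare f=33 at depth 0
Step 5: declare f=6 at depth 0
Step 6: declare f=4 at depth 0
Step 7: enter scope (depth=1)
Step 8: declare b=(read f)=4 at depth 1
Step 9: declare a=(read b)=4 at depth 1
Step 10: declare b=(read b)=4 at depth 1
Step 11: declare d=(read b)=4 at depth 1
Step 12: enter scope (depth=2)
Visible at query point: a=4 b=4 d=4 f=4

Answer: 4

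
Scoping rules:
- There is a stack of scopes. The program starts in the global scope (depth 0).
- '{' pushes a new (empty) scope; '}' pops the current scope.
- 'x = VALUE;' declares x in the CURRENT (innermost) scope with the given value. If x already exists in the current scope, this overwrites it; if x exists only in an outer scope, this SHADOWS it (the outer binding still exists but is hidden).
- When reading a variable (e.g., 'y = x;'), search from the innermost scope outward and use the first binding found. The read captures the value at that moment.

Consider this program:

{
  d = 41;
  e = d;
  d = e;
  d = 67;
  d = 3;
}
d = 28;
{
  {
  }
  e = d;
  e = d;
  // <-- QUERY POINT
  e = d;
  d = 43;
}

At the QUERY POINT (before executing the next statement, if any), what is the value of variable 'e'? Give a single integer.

Step 1: enter scope (depth=1)
Step 2: declare d=41 at depth 1
Step 3: declare e=(read d)=41 at depth 1
Step 4: declare d=(read e)=41 at depth 1
Step 5: declare d=67 at depth 1
Step 6: declare d=3 at depth 1
Step 7: exit scope (depth=0)
Step 8: declare d=28 at depth 0
Step 9: enter scope (depth=1)
Step 10: enter scope (depth=2)
Step 11: exit scope (depth=1)
Step 12: declare e=(read d)=28 at depth 1
Step 13: declare e=(read d)=28 at depth 1
Visible at query point: d=28 e=28

Answer: 28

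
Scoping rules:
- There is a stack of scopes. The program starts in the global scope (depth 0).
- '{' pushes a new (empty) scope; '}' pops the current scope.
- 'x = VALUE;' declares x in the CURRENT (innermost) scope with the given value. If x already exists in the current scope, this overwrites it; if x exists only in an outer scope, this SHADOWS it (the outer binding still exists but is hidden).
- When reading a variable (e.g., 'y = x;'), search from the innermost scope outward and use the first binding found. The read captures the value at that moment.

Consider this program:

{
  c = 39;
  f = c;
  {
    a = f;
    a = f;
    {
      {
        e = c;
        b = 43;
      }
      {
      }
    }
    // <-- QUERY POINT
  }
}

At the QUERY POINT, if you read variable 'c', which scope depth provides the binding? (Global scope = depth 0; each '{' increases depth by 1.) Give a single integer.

Answer: 1

Derivation:
Step 1: enter scope (depth=1)
Step 2: declare c=39 at depth 1
Step 3: declare f=(read c)=39 at depth 1
Step 4: enter scope (depth=2)
Step 5: declare a=(read f)=39 at depth 2
Step 6: declare a=(read f)=39 at depth 2
Step 7: enter scope (depth=3)
Step 8: enter scope (depth=4)
Step 9: declare e=(read c)=39 at depth 4
Step 10: declare b=43 at depth 4
Step 11: exit scope (depth=3)
Step 12: enter scope (depth=4)
Step 13: exit scope (depth=3)
Step 14: exit scope (depth=2)
Visible at query point: a=39 c=39 f=39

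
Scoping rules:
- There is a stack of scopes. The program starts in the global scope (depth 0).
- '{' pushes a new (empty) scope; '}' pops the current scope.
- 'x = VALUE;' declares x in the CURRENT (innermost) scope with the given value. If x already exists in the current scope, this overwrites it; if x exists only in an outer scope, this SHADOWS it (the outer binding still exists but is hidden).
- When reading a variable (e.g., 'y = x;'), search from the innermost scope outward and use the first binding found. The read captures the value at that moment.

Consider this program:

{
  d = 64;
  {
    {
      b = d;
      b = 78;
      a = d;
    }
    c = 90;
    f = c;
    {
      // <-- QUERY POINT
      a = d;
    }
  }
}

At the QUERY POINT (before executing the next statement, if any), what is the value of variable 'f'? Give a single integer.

Step 1: enter scope (depth=1)
Step 2: declare d=64 at depth 1
Step 3: enter scope (depth=2)
Step 4: enter scope (depth=3)
Step 5: declare b=(read d)=64 at depth 3
Step 6: declare b=78 at depth 3
Step 7: declare a=(read d)=64 at depth 3
Step 8: exit scope (depth=2)
Step 9: declare c=90 at depth 2
Step 10: declare f=(read c)=90 at depth 2
Step 11: enter scope (depth=3)
Visible at query point: c=90 d=64 f=90

Answer: 90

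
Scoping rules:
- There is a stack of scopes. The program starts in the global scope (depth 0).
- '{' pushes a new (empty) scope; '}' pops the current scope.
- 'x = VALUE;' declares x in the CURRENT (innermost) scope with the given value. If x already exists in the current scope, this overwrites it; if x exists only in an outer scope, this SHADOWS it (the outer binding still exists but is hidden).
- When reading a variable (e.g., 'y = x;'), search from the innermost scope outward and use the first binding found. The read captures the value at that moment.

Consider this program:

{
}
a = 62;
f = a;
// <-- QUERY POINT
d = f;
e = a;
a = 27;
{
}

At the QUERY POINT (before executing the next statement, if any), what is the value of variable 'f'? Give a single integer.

Answer: 62

Derivation:
Step 1: enter scope (depth=1)
Step 2: exit scope (depth=0)
Step 3: declare a=62 at depth 0
Step 4: declare f=(read a)=62 at depth 0
Visible at query point: a=62 f=62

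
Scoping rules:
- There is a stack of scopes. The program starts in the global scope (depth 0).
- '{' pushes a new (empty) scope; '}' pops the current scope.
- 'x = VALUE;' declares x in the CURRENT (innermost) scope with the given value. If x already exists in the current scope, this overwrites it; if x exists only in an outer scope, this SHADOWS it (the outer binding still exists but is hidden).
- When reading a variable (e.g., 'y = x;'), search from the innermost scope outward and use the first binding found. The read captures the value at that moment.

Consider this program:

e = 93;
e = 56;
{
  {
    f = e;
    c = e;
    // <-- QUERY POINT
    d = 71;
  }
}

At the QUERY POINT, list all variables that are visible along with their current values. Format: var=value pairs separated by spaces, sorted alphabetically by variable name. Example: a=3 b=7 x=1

Answer: c=56 e=56 f=56

Derivation:
Step 1: declare e=93 at depth 0
Step 2: declare e=56 at depth 0
Step 3: enter scope (depth=1)
Step 4: enter scope (depth=2)
Step 5: declare f=(read e)=56 at depth 2
Step 6: declare c=(read e)=56 at depth 2
Visible at query point: c=56 e=56 f=56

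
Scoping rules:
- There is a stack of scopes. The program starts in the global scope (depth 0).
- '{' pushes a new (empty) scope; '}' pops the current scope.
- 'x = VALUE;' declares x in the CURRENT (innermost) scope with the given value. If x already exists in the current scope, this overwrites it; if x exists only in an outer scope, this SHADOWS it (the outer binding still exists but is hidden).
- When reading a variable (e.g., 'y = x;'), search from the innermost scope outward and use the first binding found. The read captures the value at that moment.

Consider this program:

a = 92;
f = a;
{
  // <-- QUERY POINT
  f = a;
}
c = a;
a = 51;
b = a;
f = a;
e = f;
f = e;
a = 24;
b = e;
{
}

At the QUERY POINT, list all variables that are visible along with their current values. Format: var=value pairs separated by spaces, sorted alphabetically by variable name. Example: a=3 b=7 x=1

Step 1: declare a=92 at depth 0
Step 2: declare f=(read a)=92 at depth 0
Step 3: enter scope (depth=1)
Visible at query point: a=92 f=92

Answer: a=92 f=92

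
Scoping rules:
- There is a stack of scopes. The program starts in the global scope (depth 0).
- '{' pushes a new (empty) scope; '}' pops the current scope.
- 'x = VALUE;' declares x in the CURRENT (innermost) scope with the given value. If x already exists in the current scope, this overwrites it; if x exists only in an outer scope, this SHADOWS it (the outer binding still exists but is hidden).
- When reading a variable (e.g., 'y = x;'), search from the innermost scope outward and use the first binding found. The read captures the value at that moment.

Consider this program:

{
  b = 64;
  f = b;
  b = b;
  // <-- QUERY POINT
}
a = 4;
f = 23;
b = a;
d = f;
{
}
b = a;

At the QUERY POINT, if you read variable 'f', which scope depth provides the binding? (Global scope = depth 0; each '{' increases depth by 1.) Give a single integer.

Answer: 1

Derivation:
Step 1: enter scope (depth=1)
Step 2: declare b=64 at depth 1
Step 3: declare f=(read b)=64 at depth 1
Step 4: declare b=(read b)=64 at depth 1
Visible at query point: b=64 f=64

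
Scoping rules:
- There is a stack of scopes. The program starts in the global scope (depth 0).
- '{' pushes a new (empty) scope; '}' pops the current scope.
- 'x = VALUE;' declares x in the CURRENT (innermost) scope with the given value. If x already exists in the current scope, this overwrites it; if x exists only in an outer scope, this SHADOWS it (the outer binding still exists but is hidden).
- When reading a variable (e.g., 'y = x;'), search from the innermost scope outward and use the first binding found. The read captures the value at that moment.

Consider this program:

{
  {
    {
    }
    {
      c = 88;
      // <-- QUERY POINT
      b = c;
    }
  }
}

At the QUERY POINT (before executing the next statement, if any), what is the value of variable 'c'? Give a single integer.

Answer: 88

Derivation:
Step 1: enter scope (depth=1)
Step 2: enter scope (depth=2)
Step 3: enter scope (depth=3)
Step 4: exit scope (depth=2)
Step 5: enter scope (depth=3)
Step 6: declare c=88 at depth 3
Visible at query point: c=88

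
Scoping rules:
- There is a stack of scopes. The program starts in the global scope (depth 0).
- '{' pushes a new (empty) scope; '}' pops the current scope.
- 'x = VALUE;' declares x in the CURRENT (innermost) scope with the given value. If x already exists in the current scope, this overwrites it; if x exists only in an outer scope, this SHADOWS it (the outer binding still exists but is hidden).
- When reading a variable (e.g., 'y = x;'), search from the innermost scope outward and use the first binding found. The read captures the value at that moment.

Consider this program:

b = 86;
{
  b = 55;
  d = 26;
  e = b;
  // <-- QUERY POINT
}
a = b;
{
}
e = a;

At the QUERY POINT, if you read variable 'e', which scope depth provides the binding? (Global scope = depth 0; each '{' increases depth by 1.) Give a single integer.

Step 1: declare b=86 at depth 0
Step 2: enter scope (depth=1)
Step 3: declare b=55 at depth 1
Step 4: declare d=26 at depth 1
Step 5: declare e=(read b)=55 at depth 1
Visible at query point: b=55 d=26 e=55

Answer: 1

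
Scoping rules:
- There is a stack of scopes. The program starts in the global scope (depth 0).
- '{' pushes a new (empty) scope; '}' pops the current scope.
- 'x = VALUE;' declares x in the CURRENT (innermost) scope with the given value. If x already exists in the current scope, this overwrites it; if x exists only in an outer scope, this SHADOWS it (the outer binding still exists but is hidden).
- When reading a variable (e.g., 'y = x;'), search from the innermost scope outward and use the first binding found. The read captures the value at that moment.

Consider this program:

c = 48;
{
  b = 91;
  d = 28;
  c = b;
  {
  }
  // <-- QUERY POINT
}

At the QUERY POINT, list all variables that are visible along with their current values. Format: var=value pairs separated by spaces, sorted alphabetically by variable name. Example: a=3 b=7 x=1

Answer: b=91 c=91 d=28

Derivation:
Step 1: declare c=48 at depth 0
Step 2: enter scope (depth=1)
Step 3: declare b=91 at depth 1
Step 4: declare d=28 at depth 1
Step 5: declare c=(read b)=91 at depth 1
Step 6: enter scope (depth=2)
Step 7: exit scope (depth=1)
Visible at query point: b=91 c=91 d=28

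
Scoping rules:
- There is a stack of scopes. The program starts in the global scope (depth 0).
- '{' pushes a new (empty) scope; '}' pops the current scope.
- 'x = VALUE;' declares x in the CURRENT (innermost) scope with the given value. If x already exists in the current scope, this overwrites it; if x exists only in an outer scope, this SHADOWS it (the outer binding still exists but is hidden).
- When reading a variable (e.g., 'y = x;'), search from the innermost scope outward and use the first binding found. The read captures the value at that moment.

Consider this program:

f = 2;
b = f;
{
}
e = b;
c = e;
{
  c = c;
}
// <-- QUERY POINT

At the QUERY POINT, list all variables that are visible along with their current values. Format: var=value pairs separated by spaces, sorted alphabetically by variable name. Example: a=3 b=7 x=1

Answer: b=2 c=2 e=2 f=2

Derivation:
Step 1: declare f=2 at depth 0
Step 2: declare b=(read f)=2 at depth 0
Step 3: enter scope (depth=1)
Step 4: exit scope (depth=0)
Step 5: declare e=(read b)=2 at depth 0
Step 6: declare c=(read e)=2 at depth 0
Step 7: enter scope (depth=1)
Step 8: declare c=(read c)=2 at depth 1
Step 9: exit scope (depth=0)
Visible at query point: b=2 c=2 e=2 f=2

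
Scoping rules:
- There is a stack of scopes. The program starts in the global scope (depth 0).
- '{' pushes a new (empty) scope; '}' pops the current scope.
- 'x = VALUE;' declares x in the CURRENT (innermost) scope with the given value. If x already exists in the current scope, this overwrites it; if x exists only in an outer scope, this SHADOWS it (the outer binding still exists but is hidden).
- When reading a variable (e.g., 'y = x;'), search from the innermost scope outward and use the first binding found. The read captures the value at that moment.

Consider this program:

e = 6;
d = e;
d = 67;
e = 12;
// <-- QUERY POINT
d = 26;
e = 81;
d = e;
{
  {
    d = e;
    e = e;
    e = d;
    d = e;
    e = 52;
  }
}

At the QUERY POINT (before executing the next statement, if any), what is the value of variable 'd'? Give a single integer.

Step 1: declare e=6 at depth 0
Step 2: declare d=(read e)=6 at depth 0
Step 3: declare d=67 at depth 0
Step 4: declare e=12 at depth 0
Visible at query point: d=67 e=12

Answer: 67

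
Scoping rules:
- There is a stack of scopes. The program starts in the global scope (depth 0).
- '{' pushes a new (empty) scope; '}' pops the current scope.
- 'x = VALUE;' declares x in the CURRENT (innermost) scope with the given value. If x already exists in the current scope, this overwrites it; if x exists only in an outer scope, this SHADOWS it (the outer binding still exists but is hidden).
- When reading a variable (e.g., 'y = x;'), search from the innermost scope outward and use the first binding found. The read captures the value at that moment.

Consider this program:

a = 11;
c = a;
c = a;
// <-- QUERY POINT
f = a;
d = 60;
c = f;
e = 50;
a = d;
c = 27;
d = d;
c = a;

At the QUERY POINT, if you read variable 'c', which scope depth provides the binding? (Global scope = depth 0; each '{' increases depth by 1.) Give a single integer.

Step 1: declare a=11 at depth 0
Step 2: declare c=(read a)=11 at depth 0
Step 3: declare c=(read a)=11 at depth 0
Visible at query point: a=11 c=11

Answer: 0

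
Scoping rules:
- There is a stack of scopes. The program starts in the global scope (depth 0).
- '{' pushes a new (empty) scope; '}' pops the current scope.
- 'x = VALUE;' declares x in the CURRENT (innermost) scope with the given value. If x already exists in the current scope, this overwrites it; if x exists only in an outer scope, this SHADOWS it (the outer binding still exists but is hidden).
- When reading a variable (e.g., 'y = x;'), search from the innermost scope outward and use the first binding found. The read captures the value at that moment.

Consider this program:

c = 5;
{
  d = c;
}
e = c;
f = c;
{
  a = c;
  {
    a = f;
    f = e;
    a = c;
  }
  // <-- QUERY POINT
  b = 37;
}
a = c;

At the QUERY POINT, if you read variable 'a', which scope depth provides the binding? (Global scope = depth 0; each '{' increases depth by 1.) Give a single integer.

Step 1: declare c=5 at depth 0
Step 2: enter scope (depth=1)
Step 3: declare d=(read c)=5 at depth 1
Step 4: exit scope (depth=0)
Step 5: declare e=(read c)=5 at depth 0
Step 6: declare f=(read c)=5 at depth 0
Step 7: enter scope (depth=1)
Step 8: declare a=(read c)=5 at depth 1
Step 9: enter scope (depth=2)
Step 10: declare a=(read f)=5 at depth 2
Step 11: declare f=(read e)=5 at depth 2
Step 12: declare a=(read c)=5 at depth 2
Step 13: exit scope (depth=1)
Visible at query point: a=5 c=5 e=5 f=5

Answer: 1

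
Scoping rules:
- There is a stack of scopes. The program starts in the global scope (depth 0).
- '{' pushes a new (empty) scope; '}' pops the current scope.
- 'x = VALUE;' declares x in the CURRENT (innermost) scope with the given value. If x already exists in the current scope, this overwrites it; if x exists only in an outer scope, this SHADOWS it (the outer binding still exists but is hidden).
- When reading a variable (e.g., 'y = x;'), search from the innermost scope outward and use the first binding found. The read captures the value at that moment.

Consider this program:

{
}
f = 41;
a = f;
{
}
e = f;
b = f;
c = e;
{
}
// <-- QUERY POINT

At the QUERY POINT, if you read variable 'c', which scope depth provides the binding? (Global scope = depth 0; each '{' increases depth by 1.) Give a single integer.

Answer: 0

Derivation:
Step 1: enter scope (depth=1)
Step 2: exit scope (depth=0)
Step 3: declare f=41 at depth 0
Step 4: declare a=(read f)=41 at depth 0
Step 5: enter scope (depth=1)
Step 6: exit scope (depth=0)
Step 7: declare e=(read f)=41 at depth 0
Step 8: declare b=(read f)=41 at depth 0
Step 9: declare c=(read e)=41 at depth 0
Step 10: enter scope (depth=1)
Step 11: exit scope (depth=0)
Visible at query point: a=41 b=41 c=41 e=41 f=41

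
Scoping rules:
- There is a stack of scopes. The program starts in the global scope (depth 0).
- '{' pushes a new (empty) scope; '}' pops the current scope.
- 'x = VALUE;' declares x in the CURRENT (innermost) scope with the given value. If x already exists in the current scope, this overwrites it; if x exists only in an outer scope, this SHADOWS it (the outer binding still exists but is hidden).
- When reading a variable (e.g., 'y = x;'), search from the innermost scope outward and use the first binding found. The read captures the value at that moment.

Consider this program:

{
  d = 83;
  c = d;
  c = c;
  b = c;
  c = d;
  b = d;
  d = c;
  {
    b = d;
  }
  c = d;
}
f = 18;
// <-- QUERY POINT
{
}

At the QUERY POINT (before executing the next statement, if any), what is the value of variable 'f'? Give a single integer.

Step 1: enter scope (depth=1)
Step 2: declare d=83 at depth 1
Step 3: declare c=(read d)=83 at depth 1
Step 4: declare c=(read c)=83 at depth 1
Step 5: declare b=(read c)=83 at depth 1
Step 6: declare c=(read d)=83 at depth 1
Step 7: declare b=(read d)=83 at depth 1
Step 8: declare d=(read c)=83 at depth 1
Step 9: enter scope (depth=2)
Step 10: declare b=(read d)=83 at depth 2
Step 11: exit scope (depth=1)
Step 12: declare c=(read d)=83 at depth 1
Step 13: exit scope (depth=0)
Step 14: declare f=18 at depth 0
Visible at query point: f=18

Answer: 18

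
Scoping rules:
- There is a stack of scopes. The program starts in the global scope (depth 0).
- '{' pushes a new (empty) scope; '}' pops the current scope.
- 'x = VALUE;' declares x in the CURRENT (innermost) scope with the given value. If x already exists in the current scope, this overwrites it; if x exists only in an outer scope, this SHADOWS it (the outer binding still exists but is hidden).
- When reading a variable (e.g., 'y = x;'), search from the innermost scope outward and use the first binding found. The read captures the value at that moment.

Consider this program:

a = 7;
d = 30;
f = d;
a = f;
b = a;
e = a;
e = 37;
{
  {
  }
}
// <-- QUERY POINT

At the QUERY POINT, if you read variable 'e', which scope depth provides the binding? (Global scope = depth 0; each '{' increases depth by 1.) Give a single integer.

Step 1: declare a=7 at depth 0
Step 2: declare d=30 at depth 0
Step 3: declare f=(read d)=30 at depth 0
Step 4: declare a=(read f)=30 at depth 0
Step 5: declare b=(read a)=30 at depth 0
Step 6: declare e=(read a)=30 at depth 0
Step 7: declare e=37 at depth 0
Step 8: enter scope (depth=1)
Step 9: enter scope (depth=2)
Step 10: exit scope (depth=1)
Step 11: exit scope (depth=0)
Visible at query point: a=30 b=30 d=30 e=37 f=30

Answer: 0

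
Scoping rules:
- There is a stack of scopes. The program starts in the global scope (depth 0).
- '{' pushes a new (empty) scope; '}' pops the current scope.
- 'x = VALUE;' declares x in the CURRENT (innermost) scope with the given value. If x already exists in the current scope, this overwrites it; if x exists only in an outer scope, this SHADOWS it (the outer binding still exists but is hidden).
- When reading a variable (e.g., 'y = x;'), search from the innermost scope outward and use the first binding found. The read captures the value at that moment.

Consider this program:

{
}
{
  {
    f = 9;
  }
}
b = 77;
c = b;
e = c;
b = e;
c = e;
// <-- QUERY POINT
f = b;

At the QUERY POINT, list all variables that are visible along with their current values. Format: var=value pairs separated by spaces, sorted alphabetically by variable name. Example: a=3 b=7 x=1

Step 1: enter scope (depth=1)
Step 2: exit scope (depth=0)
Step 3: enter scope (depth=1)
Step 4: enter scope (depth=2)
Step 5: declare f=9 at depth 2
Step 6: exit scope (depth=1)
Step 7: exit scope (depth=0)
Step 8: declare b=77 at depth 0
Step 9: declare c=(read b)=77 at depth 0
Step 10: declare e=(read c)=77 at depth 0
Step 11: declare b=(read e)=77 at depth 0
Step 12: declare c=(read e)=77 at depth 0
Visible at query point: b=77 c=77 e=77

Answer: b=77 c=77 e=77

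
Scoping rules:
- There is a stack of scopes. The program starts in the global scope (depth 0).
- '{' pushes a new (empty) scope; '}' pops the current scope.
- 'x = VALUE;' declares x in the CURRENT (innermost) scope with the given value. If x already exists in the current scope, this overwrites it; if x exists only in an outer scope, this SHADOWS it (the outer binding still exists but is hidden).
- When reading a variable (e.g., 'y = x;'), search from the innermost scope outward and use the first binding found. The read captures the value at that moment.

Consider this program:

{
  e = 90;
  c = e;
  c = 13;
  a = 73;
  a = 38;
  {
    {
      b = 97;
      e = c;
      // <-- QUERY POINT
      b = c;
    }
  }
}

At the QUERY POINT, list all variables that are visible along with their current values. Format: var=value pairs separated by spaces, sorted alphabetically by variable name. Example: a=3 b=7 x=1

Step 1: enter scope (depth=1)
Step 2: declare e=90 at depth 1
Step 3: declare c=(read e)=90 at depth 1
Step 4: declare c=13 at depth 1
Step 5: declare a=73 at depth 1
Step 6: declare a=38 at depth 1
Step 7: enter scope (depth=2)
Step 8: enter scope (depth=3)
Step 9: declare b=97 at depth 3
Step 10: declare e=(read c)=13 at depth 3
Visible at query point: a=38 b=97 c=13 e=13

Answer: a=38 b=97 c=13 e=13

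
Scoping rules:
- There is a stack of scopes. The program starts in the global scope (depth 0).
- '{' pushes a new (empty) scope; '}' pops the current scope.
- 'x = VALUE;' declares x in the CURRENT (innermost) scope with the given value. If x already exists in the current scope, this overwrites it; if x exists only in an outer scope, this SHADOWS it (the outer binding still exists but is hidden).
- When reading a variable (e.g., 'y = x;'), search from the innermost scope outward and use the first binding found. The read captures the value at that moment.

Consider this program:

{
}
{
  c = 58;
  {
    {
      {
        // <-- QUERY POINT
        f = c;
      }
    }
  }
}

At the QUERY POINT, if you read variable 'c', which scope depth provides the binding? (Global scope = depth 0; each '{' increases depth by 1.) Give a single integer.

Answer: 1

Derivation:
Step 1: enter scope (depth=1)
Step 2: exit scope (depth=0)
Step 3: enter scope (depth=1)
Step 4: declare c=58 at depth 1
Step 5: enter scope (depth=2)
Step 6: enter scope (depth=3)
Step 7: enter scope (depth=4)
Visible at query point: c=58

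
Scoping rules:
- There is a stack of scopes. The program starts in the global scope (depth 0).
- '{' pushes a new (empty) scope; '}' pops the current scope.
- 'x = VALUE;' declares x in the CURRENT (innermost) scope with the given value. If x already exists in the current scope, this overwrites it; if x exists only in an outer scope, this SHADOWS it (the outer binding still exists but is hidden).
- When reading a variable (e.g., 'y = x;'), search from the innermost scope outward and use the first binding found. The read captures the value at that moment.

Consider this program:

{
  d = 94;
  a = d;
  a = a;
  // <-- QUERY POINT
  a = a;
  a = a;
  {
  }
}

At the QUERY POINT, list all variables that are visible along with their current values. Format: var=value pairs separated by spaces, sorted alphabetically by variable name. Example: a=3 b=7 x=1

Step 1: enter scope (depth=1)
Step 2: declare d=94 at depth 1
Step 3: declare a=(read d)=94 at depth 1
Step 4: declare a=(read a)=94 at depth 1
Visible at query point: a=94 d=94

Answer: a=94 d=94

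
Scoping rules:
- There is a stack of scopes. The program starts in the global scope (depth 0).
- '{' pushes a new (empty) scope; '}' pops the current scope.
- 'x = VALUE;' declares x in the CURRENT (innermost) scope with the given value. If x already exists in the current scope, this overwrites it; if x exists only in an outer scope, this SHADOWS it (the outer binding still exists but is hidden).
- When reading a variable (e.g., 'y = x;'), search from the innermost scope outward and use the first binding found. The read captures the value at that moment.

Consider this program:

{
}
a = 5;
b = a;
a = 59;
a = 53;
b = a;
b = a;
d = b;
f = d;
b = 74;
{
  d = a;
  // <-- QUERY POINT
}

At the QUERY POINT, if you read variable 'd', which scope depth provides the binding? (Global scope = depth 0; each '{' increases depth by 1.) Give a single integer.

Answer: 1

Derivation:
Step 1: enter scope (depth=1)
Step 2: exit scope (depth=0)
Step 3: declare a=5 at depth 0
Step 4: declare b=(read a)=5 at depth 0
Step 5: declare a=59 at depth 0
Step 6: declare a=53 at depth 0
Step 7: declare b=(read a)=53 at depth 0
Step 8: declare b=(read a)=53 at depth 0
Step 9: declare d=(read b)=53 at depth 0
Step 10: declare f=(read d)=53 at depth 0
Step 11: declare b=74 at depth 0
Step 12: enter scope (depth=1)
Step 13: declare d=(read a)=53 at depth 1
Visible at query point: a=53 b=74 d=53 f=53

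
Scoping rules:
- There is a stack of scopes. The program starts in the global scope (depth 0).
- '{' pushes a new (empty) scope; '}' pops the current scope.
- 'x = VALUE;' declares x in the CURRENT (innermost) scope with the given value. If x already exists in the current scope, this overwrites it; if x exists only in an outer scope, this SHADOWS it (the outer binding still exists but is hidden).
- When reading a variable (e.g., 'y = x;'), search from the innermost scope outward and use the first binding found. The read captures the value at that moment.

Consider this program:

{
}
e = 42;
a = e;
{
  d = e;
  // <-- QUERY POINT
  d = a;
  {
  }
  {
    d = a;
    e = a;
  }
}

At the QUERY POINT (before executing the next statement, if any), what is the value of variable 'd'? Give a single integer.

Step 1: enter scope (depth=1)
Step 2: exit scope (depth=0)
Step 3: declare e=42 at depth 0
Step 4: declare a=(read e)=42 at depth 0
Step 5: enter scope (depth=1)
Step 6: declare d=(read e)=42 at depth 1
Visible at query point: a=42 d=42 e=42

Answer: 42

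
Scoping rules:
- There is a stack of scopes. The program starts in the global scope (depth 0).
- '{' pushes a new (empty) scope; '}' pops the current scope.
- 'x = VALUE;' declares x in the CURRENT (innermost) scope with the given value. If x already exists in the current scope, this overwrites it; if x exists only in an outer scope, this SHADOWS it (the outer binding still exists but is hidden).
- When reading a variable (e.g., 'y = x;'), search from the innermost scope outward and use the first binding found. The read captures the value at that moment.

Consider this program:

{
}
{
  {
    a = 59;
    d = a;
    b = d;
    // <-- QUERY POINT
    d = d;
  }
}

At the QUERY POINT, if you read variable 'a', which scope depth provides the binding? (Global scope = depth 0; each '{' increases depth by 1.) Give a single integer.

Step 1: enter scope (depth=1)
Step 2: exit scope (depth=0)
Step 3: enter scope (depth=1)
Step 4: enter scope (depth=2)
Step 5: declare a=59 at depth 2
Step 6: declare d=(read a)=59 at depth 2
Step 7: declare b=(read d)=59 at depth 2
Visible at query point: a=59 b=59 d=59

Answer: 2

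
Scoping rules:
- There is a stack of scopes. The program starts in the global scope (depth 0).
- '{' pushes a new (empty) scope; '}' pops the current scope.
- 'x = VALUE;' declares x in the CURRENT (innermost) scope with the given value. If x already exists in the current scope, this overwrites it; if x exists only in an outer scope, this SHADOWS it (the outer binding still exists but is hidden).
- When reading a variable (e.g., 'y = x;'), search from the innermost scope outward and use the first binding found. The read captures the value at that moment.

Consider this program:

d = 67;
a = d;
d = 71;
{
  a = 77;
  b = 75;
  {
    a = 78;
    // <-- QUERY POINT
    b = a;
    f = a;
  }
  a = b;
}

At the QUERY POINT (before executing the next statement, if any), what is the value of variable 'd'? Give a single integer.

Answer: 71

Derivation:
Step 1: declare d=67 at depth 0
Step 2: declare a=(read d)=67 at depth 0
Step 3: declare d=71 at depth 0
Step 4: enter scope (depth=1)
Step 5: declare a=77 at depth 1
Step 6: declare b=75 at depth 1
Step 7: enter scope (depth=2)
Step 8: declare a=78 at depth 2
Visible at query point: a=78 b=75 d=71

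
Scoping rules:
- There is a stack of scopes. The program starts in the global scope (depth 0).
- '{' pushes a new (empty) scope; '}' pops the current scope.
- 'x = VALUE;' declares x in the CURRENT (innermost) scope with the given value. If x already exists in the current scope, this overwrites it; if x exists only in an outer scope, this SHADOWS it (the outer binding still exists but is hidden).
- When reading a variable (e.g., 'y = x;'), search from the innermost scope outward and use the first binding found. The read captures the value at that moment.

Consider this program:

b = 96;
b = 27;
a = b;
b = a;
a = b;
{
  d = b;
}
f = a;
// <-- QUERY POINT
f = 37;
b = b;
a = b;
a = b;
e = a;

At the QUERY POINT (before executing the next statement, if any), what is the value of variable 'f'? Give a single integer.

Step 1: declare b=96 at depth 0
Step 2: declare b=27 at depth 0
Step 3: declare a=(read b)=27 at depth 0
Step 4: declare b=(read a)=27 at depth 0
Step 5: declare a=(read b)=27 at depth 0
Step 6: enter scope (depth=1)
Step 7: declare d=(read b)=27 at depth 1
Step 8: exit scope (depth=0)
Step 9: declare f=(read a)=27 at depth 0
Visible at query point: a=27 b=27 f=27

Answer: 27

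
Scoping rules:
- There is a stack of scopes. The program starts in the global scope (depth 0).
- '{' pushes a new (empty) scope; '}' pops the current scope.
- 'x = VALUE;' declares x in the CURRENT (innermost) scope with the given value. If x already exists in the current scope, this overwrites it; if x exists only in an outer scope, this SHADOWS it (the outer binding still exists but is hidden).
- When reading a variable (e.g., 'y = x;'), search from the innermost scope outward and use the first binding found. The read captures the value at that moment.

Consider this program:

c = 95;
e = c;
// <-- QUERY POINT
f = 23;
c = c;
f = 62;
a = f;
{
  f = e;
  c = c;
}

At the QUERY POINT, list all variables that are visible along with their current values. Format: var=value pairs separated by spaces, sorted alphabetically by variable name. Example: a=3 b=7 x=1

Answer: c=95 e=95

Derivation:
Step 1: declare c=95 at depth 0
Step 2: declare e=(read c)=95 at depth 0
Visible at query point: c=95 e=95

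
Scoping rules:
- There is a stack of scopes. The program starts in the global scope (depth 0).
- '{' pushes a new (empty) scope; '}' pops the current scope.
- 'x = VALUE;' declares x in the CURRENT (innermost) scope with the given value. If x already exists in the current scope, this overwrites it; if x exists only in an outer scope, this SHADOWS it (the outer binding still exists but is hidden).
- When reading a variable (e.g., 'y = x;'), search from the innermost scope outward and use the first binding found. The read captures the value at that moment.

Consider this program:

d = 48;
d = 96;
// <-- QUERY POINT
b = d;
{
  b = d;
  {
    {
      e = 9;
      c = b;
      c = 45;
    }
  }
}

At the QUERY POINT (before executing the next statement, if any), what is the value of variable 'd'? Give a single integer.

Answer: 96

Derivation:
Step 1: declare d=48 at depth 0
Step 2: declare d=96 at depth 0
Visible at query point: d=96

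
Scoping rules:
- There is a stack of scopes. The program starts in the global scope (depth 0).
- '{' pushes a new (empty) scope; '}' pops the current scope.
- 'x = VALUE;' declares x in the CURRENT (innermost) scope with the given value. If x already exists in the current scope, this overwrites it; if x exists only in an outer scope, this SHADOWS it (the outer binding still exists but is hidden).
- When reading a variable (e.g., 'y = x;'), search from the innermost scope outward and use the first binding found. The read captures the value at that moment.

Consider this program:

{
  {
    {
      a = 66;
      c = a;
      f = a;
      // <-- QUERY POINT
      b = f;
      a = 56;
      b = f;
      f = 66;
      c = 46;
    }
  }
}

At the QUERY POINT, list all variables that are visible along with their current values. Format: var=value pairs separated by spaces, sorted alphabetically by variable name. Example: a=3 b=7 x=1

Step 1: enter scope (depth=1)
Step 2: enter scope (depth=2)
Step 3: enter scope (depth=3)
Step 4: declare a=66 at depth 3
Step 5: declare c=(read a)=66 at depth 3
Step 6: declare f=(read a)=66 at depth 3
Visible at query point: a=66 c=66 f=66

Answer: a=66 c=66 f=66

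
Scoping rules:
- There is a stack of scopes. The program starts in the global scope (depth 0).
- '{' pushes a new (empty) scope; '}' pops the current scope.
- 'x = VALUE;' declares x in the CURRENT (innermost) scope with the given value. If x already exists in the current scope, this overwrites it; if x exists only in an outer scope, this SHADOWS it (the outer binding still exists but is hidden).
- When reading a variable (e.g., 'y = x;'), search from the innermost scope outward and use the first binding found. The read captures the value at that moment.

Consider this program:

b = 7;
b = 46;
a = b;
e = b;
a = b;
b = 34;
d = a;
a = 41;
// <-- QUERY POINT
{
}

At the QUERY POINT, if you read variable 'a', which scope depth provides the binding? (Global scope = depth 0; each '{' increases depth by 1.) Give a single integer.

Step 1: declare b=7 at depth 0
Step 2: declare b=46 at depth 0
Step 3: declare a=(read b)=46 at depth 0
Step 4: declare e=(read b)=46 at depth 0
Step 5: declare a=(read b)=46 at depth 0
Step 6: declare b=34 at depth 0
Step 7: declare d=(read a)=46 at depth 0
Step 8: declare a=41 at depth 0
Visible at query point: a=41 b=34 d=46 e=46

Answer: 0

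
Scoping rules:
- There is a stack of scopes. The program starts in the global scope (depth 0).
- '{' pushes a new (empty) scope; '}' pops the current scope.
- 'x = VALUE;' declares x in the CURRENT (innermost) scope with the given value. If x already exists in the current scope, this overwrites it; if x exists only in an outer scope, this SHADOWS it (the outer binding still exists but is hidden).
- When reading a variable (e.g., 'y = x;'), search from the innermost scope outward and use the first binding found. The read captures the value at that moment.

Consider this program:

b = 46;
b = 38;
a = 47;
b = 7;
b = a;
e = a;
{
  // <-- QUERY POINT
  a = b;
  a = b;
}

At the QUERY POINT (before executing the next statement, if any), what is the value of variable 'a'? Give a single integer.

Step 1: declare b=46 at depth 0
Step 2: declare b=38 at depth 0
Step 3: declare a=47 at depth 0
Step 4: declare b=7 at depth 0
Step 5: declare b=(read a)=47 at depth 0
Step 6: declare e=(read a)=47 at depth 0
Step 7: enter scope (depth=1)
Visible at query point: a=47 b=47 e=47

Answer: 47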